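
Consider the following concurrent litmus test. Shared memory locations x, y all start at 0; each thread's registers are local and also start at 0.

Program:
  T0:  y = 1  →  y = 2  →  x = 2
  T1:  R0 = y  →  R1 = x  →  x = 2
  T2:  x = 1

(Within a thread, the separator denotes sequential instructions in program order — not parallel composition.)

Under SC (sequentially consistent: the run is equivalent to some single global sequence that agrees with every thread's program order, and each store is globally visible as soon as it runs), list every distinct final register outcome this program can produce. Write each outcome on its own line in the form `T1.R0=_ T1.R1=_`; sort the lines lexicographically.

outcome vector order: (T1.R0,T1.R1)
|SC outcomes| = 9

T1.R0=0 T1.R1=0
T1.R0=0 T1.R1=1
T1.R0=0 T1.R1=2
T1.R0=1 T1.R1=0
T1.R0=1 T1.R1=1
T1.R0=1 T1.R1=2
T1.R0=2 T1.R1=0
T1.R0=2 T1.R1=1
T1.R0=2 T1.R1=2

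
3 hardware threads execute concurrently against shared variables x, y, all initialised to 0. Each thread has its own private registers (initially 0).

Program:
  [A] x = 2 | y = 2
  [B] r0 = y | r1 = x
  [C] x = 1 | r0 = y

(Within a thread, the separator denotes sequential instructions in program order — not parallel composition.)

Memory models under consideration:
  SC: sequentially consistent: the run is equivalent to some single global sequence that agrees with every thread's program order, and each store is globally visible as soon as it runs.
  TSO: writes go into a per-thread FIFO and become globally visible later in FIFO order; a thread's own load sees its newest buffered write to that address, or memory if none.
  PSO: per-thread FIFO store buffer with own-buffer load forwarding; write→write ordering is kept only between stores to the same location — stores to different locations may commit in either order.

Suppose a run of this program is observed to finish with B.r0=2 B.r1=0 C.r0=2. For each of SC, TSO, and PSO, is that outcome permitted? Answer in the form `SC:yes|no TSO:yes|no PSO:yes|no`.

SC:no TSO:no PSO:yes

outcome vector order: (B.r0,B.r1,C.r0)
[SC] allowed = {<0 0 0>, <0 0 2>, <0 1 0>, <0 1 2>, <0 2 0>, <0 2 2>, <2 1 0>, <2 1 2>, <2 2 0>, <2 2 2>}
[TSO] allowed = {<0 0 0>, <0 0 2>, <0 1 0>, <0 1 2>, <0 2 0>, <0 2 2>, <2 1 0>, <2 1 2>, <2 2 0>, <2 2 2>}
[PSO] allowed = {<0 0 0>, <0 0 2>, <0 1 0>, <0 1 2>, <0 2 0>, <0 2 2>, <2 0 0>, <2 0 2>, <2 1 0>, <2 1 2>, <2 2 0>, <2 2 2>}
target <2 0 2> ∈ {PSO}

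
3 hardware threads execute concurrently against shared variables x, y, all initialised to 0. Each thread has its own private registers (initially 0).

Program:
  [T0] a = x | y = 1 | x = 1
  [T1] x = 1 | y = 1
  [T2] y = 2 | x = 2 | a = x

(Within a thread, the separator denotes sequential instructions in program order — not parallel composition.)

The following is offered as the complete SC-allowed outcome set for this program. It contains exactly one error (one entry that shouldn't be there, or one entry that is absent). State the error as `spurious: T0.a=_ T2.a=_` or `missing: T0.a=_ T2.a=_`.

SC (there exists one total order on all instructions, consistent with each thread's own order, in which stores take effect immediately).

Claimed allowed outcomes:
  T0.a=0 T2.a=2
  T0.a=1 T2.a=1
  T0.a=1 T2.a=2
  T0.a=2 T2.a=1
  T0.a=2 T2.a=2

outcome vector order: (T0.a,T2.a)
under SC → <0 1>; <0 2>; <1 1>; <1 2>; <2 1>; <2 2>
SC∖claimed = {<0 1>}

missing: T0.a=0 T2.a=1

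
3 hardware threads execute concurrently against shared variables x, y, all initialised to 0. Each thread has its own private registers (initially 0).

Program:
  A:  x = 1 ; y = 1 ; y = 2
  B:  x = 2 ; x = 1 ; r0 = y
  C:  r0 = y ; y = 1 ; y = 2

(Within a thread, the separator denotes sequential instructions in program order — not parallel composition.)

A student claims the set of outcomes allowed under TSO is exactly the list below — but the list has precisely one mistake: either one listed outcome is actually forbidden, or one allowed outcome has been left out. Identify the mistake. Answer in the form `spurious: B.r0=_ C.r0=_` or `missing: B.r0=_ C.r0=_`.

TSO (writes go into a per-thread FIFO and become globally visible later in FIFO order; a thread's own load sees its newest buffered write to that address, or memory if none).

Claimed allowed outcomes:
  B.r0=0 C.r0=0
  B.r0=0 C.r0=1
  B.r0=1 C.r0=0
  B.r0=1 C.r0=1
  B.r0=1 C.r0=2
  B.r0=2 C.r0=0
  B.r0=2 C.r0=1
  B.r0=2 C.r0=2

outcome vector order: (B.r0,C.r0)
under TSO → <0 0>, <0 1>, <0 2>, <1 0>, <1 1>, <1 2>, <2 0>, <2 1>, <2 2>
TSO∖claimed = {<0 2>}

missing: B.r0=0 C.r0=2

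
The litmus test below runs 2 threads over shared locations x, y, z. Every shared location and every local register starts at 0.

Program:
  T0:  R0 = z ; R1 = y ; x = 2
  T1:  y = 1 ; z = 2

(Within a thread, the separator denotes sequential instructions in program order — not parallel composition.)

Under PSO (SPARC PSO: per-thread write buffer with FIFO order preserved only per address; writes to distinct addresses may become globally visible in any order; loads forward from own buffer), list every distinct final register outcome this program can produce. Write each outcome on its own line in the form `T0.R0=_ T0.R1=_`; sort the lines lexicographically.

T0.R0=0 T0.R1=0
T0.R0=0 T0.R1=1
T0.R0=2 T0.R1=0
T0.R0=2 T0.R1=1

outcome vector order: (T0.R0,T0.R1)
|PSO outcomes| = 4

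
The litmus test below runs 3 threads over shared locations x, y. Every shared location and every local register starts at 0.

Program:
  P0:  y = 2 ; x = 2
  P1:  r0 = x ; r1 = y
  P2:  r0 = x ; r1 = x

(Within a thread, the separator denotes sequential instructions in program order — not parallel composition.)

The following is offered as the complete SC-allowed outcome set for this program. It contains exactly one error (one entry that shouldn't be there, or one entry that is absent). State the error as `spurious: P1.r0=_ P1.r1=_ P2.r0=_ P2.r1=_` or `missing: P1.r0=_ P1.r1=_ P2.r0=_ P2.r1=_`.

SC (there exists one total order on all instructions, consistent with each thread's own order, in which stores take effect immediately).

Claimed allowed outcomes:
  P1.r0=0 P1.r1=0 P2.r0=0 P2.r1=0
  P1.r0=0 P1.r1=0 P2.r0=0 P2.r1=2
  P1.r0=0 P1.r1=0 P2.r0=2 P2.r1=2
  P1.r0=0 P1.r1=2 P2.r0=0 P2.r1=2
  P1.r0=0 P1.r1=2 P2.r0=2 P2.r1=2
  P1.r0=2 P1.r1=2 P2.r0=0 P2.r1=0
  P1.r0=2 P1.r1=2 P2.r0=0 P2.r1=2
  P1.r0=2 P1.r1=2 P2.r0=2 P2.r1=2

outcome vector order: (P1.r0,P1.r1,P2.r0,P2.r1)
[SC] allowed = {0000; 0002; 0022; 0200; 0202; 0222; 2200; 2202; 2222}
SC∖claimed = {0200}

missing: P1.r0=0 P1.r1=2 P2.r0=0 P2.r1=0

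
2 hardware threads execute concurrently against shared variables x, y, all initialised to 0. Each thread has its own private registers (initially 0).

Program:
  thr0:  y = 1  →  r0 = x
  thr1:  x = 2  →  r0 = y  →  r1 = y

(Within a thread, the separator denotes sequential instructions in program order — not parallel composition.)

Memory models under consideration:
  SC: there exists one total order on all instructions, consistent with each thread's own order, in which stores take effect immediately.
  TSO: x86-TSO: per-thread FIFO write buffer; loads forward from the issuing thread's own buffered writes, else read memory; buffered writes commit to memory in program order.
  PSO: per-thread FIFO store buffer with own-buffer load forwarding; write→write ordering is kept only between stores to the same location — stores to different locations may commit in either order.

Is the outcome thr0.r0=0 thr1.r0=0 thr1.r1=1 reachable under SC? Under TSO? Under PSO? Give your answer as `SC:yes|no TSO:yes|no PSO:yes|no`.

outcome vector order: (thr0.r0,thr1.r0,thr1.r1)
under SC → (0,1,1) (2,0,0) (2,0,1) (2,1,1)
under TSO → (0,0,0) (0,0,1) (0,1,1) (2,0,0) (2,0,1) (2,1,1)
under PSO → (0,0,0) (0,0,1) (0,1,1) (2,0,0) (2,0,1) (2,1,1)
target (0,0,1) ∈ {TSO,PSO}

SC:no TSO:yes PSO:yes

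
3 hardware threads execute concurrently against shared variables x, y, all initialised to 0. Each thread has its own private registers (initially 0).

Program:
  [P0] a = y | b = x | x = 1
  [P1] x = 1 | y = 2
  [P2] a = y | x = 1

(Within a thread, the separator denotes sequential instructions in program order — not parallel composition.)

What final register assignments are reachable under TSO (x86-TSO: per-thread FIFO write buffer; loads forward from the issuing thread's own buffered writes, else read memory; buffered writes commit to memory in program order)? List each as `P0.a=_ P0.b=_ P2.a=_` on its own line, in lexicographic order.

P0.a=0 P0.b=0 P2.a=0
P0.a=0 P0.b=0 P2.a=2
P0.a=0 P0.b=1 P2.a=0
P0.a=0 P0.b=1 P2.a=2
P0.a=2 P0.b=1 P2.a=0
P0.a=2 P0.b=1 P2.a=2

outcome vector order: (P0.a,P0.b,P2.a)
|TSO outcomes| = 6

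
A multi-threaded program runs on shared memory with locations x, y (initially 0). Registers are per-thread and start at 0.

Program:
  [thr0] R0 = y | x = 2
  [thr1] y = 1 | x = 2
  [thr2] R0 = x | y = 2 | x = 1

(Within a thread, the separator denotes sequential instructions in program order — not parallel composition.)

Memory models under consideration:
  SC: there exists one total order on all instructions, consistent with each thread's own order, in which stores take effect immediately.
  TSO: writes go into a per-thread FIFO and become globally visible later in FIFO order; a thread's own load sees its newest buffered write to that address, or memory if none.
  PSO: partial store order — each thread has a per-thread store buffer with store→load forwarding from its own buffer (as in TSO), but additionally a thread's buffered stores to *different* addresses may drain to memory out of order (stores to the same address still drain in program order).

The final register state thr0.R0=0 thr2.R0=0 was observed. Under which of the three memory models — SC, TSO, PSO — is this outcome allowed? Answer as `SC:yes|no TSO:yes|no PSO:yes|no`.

outcome vector order: (thr0.R0,thr2.R0)
SC (6): 0/0; 0/2; 1/0; 1/2; 2/0; 2/2
TSO (6): 0/0; 0/2; 1/0; 1/2; 2/0; 2/2
PSO (6): 0/0; 0/2; 1/0; 1/2; 2/0; 2/2
target 0/0 ∈ {SC,TSO,PSO}

SC:yes TSO:yes PSO:yes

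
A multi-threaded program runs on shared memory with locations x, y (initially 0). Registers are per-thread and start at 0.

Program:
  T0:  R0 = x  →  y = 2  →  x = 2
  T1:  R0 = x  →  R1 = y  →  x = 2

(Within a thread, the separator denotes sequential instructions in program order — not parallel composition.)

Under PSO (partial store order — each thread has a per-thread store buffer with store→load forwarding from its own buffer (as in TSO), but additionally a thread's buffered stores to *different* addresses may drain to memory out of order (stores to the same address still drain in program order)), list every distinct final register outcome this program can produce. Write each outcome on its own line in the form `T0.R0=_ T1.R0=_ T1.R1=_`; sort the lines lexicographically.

outcome vector order: (T0.R0,T1.R0,T1.R1)
|PSO outcomes| = 5

T0.R0=0 T1.R0=0 T1.R1=0
T0.R0=0 T1.R0=0 T1.R1=2
T0.R0=0 T1.R0=2 T1.R1=0
T0.R0=0 T1.R0=2 T1.R1=2
T0.R0=2 T1.R0=0 T1.R1=0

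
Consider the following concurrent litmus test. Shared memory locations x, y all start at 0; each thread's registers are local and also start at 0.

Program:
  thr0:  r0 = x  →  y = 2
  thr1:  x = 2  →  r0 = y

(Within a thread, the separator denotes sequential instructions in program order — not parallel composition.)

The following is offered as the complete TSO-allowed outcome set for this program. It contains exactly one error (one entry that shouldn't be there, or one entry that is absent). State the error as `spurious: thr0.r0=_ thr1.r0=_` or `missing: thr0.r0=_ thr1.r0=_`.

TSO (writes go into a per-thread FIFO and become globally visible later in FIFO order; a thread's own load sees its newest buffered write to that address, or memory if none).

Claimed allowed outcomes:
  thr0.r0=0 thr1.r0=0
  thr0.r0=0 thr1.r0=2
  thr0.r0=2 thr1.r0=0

missing: thr0.r0=2 thr1.r0=2

outcome vector order: (thr0.r0,thr1.r0)
[TSO] allowed = {0/0, 0/2, 2/0, 2/2}
TSO∖claimed = {2/2}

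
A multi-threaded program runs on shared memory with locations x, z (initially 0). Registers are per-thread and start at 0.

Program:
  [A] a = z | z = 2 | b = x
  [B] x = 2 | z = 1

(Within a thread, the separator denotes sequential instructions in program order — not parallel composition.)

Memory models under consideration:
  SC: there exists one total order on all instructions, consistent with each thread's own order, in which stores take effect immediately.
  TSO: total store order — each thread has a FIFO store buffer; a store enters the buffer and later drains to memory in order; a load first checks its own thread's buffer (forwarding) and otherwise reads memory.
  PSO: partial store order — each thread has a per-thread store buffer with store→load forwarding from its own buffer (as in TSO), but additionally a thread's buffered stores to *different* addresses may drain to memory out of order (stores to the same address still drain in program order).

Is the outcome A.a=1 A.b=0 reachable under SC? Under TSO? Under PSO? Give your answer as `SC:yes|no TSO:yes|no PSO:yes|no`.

outcome vector order: (A.a,A.b)
under SC → 00, 02, 12
under TSO → 00, 02, 12
under PSO → 00, 02, 10, 12
target 10 ∈ {PSO}

SC:no TSO:no PSO:yes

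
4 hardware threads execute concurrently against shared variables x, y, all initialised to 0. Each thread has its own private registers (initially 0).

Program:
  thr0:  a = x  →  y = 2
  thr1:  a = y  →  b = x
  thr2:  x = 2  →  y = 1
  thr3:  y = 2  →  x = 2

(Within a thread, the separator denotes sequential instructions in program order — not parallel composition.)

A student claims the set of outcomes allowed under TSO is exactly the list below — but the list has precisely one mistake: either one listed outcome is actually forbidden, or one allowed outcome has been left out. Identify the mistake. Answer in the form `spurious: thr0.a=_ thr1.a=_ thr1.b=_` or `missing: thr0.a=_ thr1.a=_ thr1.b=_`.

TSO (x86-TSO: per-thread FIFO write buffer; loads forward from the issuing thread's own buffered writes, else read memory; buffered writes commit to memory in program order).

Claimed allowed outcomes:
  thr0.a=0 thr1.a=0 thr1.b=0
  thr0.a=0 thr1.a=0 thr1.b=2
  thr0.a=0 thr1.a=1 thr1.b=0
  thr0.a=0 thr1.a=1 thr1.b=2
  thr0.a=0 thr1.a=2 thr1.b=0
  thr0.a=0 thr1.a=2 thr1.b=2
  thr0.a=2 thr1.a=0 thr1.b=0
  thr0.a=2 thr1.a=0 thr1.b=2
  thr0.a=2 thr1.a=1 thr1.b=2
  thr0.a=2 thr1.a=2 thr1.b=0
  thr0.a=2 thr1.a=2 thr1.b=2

outcome vector order: (thr0.a,thr1.a,thr1.b)
[TSO] allowed = {<0 0 0>, <0 0 2>, <0 1 2>, <0 2 0>, <0 2 2>, <2 0 0>, <2 0 2>, <2 1 2>, <2 2 0>, <2 2 2>}
claimed∖TSO = {<0 1 0>}

spurious: thr0.a=0 thr1.a=1 thr1.b=0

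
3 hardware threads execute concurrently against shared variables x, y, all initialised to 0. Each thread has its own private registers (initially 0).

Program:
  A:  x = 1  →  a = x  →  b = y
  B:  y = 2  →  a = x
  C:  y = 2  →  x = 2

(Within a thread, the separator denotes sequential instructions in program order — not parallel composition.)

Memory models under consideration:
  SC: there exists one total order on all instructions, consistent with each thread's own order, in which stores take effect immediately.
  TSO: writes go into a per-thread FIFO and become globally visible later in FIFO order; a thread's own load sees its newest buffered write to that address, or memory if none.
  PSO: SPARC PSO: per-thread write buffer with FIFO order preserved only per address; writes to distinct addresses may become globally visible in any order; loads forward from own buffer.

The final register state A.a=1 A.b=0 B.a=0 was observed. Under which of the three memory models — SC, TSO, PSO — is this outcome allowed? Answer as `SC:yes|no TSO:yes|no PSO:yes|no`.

SC:no TSO:yes PSO:yes

outcome vector order: (A.a,A.b,B.a)
SC (8): 1/0/1; 1/0/2; 1/2/0; 1/2/1; 1/2/2; 2/2/0; 2/2/1; 2/2/2
TSO (9): 1/0/0; 1/0/1; 1/0/2; 1/2/0; 1/2/1; 1/2/2; 2/2/0; 2/2/1; 2/2/2
PSO (12): 1/0/0; 1/0/1; 1/0/2; 1/2/0; 1/2/1; 1/2/2; 2/0/0; 2/0/1; 2/0/2; 2/2/0; 2/2/1; 2/2/2
target 1/0/0 ∈ {TSO,PSO}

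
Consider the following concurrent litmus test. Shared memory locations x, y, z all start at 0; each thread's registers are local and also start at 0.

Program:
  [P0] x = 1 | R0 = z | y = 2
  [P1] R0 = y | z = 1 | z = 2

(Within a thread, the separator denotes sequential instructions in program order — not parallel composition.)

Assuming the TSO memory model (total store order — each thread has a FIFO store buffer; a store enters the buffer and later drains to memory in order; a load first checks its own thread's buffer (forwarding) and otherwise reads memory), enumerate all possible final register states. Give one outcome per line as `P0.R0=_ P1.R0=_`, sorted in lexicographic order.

P0.R0=0 P1.R0=0
P0.R0=0 P1.R0=2
P0.R0=1 P1.R0=0
P0.R0=2 P1.R0=0

outcome vector order: (P0.R0,P1.R0)
|TSO outcomes| = 4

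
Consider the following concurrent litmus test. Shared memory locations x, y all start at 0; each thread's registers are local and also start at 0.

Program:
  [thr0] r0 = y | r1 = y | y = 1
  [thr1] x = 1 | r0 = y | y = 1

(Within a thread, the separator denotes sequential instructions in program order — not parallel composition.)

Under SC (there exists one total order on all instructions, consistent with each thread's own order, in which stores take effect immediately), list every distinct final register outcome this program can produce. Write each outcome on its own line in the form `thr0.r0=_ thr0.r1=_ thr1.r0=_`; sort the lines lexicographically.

outcome vector order: (thr0.r0,thr0.r1,thr1.r0)
|SC outcomes| = 4

thr0.r0=0 thr0.r1=0 thr1.r0=0
thr0.r0=0 thr0.r1=0 thr1.r0=1
thr0.r0=0 thr0.r1=1 thr1.r0=0
thr0.r0=1 thr0.r1=1 thr1.r0=0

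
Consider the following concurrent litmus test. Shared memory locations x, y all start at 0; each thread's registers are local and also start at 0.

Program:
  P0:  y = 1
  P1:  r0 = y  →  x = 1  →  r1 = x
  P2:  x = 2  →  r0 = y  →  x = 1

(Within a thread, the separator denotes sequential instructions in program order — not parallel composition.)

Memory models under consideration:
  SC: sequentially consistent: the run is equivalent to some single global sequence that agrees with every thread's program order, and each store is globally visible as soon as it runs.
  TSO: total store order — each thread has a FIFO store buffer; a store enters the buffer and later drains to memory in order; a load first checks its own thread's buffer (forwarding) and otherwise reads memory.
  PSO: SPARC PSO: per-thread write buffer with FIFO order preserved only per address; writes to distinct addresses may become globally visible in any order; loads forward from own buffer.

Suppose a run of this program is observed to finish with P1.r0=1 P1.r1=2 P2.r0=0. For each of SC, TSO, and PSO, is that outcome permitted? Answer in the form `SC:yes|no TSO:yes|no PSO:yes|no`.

outcome vector order: (P1.r0,P1.r1,P2.r0)
SC (7): 010, 011, 020, 021, 110, 111, 121
TSO (8): 010, 011, 020, 021, 110, 111, 120, 121
PSO (8): 010, 011, 020, 021, 110, 111, 120, 121
target 120 ∈ {TSO,PSO}

SC:no TSO:yes PSO:yes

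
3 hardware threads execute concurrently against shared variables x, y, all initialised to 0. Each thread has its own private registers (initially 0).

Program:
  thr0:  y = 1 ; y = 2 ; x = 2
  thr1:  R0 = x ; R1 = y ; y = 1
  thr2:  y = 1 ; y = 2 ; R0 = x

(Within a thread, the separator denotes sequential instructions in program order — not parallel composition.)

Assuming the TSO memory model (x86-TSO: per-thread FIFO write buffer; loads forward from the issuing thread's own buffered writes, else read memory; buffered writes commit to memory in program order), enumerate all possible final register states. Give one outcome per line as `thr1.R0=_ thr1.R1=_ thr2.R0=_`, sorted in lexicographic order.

outcome vector order: (thr1.R0,thr1.R1,thr2.R0)
|TSO outcomes| = 10

thr1.R0=0 thr1.R1=0 thr2.R0=0
thr1.R0=0 thr1.R1=0 thr2.R0=2
thr1.R0=0 thr1.R1=1 thr2.R0=0
thr1.R0=0 thr1.R1=1 thr2.R0=2
thr1.R0=0 thr1.R1=2 thr2.R0=0
thr1.R0=0 thr1.R1=2 thr2.R0=2
thr1.R0=2 thr1.R1=1 thr2.R0=0
thr1.R0=2 thr1.R1=1 thr2.R0=2
thr1.R0=2 thr1.R1=2 thr2.R0=0
thr1.R0=2 thr1.R1=2 thr2.R0=2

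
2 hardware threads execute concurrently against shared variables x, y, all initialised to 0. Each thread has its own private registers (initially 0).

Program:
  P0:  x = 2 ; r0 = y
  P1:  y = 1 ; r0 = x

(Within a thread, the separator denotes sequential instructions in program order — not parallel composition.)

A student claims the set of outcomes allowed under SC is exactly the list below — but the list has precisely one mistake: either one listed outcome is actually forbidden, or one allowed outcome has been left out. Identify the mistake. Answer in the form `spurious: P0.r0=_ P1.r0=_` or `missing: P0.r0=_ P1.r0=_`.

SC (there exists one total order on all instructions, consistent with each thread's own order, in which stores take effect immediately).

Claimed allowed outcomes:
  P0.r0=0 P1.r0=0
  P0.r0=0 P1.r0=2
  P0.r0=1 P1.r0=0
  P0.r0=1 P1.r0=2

spurious: P0.r0=0 P1.r0=0

outcome vector order: (P0.r0,P1.r0)
under SC → (0,2), (1,0), (1,2)
claimed∖SC = {(0,0)}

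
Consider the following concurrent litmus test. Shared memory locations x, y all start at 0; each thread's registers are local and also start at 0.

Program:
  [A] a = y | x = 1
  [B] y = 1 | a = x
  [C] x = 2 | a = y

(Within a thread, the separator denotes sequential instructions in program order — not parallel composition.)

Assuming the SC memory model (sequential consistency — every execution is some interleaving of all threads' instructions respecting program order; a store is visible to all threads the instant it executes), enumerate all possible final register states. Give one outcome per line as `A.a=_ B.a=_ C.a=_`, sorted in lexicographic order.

outcome vector order: (A.a,B.a,C.a)
|SC outcomes| = 10

A.a=0 B.a=0 C.a=1
A.a=0 B.a=1 C.a=0
A.a=0 B.a=1 C.a=1
A.a=0 B.a=2 C.a=0
A.a=0 B.a=2 C.a=1
A.a=1 B.a=0 C.a=1
A.a=1 B.a=1 C.a=0
A.a=1 B.a=1 C.a=1
A.a=1 B.a=2 C.a=0
A.a=1 B.a=2 C.a=1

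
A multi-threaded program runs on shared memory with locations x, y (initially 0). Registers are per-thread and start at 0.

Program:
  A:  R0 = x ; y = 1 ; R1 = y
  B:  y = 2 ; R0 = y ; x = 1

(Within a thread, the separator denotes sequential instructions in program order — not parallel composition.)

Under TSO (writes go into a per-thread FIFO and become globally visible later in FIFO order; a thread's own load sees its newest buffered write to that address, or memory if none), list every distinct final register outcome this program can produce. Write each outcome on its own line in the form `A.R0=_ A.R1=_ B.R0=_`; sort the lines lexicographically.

outcome vector order: (A.R0,A.R1,B.R0)
|TSO outcomes| = 4

A.R0=0 A.R1=1 B.R0=1
A.R0=0 A.R1=1 B.R0=2
A.R0=0 A.R1=2 B.R0=2
A.R0=1 A.R1=1 B.R0=2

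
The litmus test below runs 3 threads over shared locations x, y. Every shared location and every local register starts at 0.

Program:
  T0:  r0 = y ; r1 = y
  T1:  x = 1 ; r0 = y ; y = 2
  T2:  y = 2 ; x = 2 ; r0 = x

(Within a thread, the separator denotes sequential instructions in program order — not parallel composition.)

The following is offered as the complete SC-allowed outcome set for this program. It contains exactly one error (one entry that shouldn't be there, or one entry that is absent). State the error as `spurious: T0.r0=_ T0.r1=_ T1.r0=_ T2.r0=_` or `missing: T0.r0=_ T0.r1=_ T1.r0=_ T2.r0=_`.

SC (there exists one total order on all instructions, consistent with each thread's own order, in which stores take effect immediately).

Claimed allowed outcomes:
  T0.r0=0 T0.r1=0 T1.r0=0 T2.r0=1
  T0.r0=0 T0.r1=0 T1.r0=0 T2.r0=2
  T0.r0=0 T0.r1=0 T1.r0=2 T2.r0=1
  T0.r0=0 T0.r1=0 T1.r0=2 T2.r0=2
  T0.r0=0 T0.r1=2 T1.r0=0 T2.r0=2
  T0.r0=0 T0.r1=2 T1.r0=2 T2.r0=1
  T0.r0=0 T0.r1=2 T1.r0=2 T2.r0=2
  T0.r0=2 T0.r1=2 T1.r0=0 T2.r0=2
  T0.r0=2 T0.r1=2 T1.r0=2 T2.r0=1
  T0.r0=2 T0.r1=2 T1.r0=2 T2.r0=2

outcome vector order: (T0.r0,T0.r1,T1.r0,T2.r0)
[SC] allowed = {0/0/0/2; 0/0/2/1; 0/0/2/2; 0/2/0/2; 0/2/2/1; 0/2/2/2; 2/2/0/2; 2/2/2/1; 2/2/2/2}
claimed∖SC = {0/0/0/1}

spurious: T0.r0=0 T0.r1=0 T1.r0=0 T2.r0=1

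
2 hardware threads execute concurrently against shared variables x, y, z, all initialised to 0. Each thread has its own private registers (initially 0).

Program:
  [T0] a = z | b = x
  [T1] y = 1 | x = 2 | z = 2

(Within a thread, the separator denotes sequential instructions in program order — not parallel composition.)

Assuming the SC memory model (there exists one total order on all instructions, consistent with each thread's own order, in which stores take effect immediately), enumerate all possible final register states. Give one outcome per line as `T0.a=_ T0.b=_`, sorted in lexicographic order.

outcome vector order: (T0.a,T0.b)
|SC outcomes| = 3

T0.a=0 T0.b=0
T0.a=0 T0.b=2
T0.a=2 T0.b=2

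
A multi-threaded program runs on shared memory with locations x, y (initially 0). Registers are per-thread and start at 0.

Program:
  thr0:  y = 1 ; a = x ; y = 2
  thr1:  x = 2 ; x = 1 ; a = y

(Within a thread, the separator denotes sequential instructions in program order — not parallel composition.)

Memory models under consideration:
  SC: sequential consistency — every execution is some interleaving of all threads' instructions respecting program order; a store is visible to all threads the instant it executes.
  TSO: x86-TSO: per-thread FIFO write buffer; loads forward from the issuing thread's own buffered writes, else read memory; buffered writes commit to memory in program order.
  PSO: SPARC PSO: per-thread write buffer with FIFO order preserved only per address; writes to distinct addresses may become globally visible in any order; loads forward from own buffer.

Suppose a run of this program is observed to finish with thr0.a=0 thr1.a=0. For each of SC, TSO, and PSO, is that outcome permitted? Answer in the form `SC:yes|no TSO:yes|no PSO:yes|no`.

SC:no TSO:yes PSO:yes

outcome vector order: (thr0.a,thr1.a)
[SC] allowed = {<0 1>; <0 2>; <1 0>; <1 1>; <1 2>; <2 1>; <2 2>}
[TSO] allowed = {<0 0>; <0 1>; <0 2>; <1 0>; <1 1>; <1 2>; <2 0>; <2 1>; <2 2>}
[PSO] allowed = {<0 0>; <0 1>; <0 2>; <1 0>; <1 1>; <1 2>; <2 0>; <2 1>; <2 2>}
target <0 0> ∈ {TSO,PSO}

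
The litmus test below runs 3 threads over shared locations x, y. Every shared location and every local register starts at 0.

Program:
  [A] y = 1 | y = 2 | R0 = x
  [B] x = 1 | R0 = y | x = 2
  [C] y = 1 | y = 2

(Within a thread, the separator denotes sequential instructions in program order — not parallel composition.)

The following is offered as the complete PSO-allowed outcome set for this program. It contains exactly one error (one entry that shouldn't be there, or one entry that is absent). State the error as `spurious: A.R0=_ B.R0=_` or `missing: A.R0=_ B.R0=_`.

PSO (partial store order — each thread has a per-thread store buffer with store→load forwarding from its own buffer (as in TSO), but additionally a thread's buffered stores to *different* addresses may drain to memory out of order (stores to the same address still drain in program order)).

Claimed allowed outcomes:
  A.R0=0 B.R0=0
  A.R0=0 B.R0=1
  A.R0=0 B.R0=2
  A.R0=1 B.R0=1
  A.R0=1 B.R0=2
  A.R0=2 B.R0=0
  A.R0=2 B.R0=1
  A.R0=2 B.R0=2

missing: A.R0=1 B.R0=0

outcome vector order: (A.R0,B.R0)
PSO: 9 outcomes — {(0,0); (0,1); (0,2); (1,0); (1,1); (1,2); (2,0); (2,1); (2,2)}
PSO∖claimed = {(1,0)}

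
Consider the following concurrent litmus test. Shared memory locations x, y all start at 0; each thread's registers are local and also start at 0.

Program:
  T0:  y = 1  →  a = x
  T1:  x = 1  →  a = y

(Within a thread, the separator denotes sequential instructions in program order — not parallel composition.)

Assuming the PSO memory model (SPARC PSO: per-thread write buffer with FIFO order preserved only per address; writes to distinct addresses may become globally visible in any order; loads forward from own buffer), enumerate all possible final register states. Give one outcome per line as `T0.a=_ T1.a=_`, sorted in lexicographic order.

T0.a=0 T1.a=0
T0.a=0 T1.a=1
T0.a=1 T1.a=0
T0.a=1 T1.a=1

outcome vector order: (T0.a,T1.a)
|PSO outcomes| = 4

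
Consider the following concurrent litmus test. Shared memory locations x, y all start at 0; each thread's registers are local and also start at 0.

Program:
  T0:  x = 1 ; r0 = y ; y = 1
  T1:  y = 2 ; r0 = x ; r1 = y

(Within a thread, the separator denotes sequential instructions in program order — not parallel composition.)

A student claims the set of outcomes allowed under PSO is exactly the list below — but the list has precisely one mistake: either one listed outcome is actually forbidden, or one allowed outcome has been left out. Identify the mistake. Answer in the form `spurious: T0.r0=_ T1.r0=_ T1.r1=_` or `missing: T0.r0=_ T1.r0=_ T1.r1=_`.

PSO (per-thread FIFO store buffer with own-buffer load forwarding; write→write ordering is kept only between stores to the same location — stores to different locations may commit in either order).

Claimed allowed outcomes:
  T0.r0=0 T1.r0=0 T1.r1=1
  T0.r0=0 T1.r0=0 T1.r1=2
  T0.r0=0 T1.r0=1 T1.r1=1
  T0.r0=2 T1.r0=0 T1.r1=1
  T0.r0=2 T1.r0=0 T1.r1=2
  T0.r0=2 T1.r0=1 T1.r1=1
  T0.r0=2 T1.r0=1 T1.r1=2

outcome vector order: (T0.r0,T1.r0,T1.r1)
PSO: 8 outcomes — {0/0/1 0/0/2 0/1/1 0/1/2 2/0/1 2/0/2 2/1/1 2/1/2}
PSO∖claimed = {0/1/2}

missing: T0.r0=0 T1.r0=1 T1.r1=2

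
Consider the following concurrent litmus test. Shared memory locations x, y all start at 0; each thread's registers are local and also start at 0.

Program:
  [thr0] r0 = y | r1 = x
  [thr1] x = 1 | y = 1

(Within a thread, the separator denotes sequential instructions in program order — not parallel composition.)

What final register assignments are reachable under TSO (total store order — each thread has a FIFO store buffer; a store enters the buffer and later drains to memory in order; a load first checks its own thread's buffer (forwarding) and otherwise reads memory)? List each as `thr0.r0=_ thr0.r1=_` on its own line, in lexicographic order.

outcome vector order: (thr0.r0,thr0.r1)
|TSO outcomes| = 3

thr0.r0=0 thr0.r1=0
thr0.r0=0 thr0.r1=1
thr0.r0=1 thr0.r1=1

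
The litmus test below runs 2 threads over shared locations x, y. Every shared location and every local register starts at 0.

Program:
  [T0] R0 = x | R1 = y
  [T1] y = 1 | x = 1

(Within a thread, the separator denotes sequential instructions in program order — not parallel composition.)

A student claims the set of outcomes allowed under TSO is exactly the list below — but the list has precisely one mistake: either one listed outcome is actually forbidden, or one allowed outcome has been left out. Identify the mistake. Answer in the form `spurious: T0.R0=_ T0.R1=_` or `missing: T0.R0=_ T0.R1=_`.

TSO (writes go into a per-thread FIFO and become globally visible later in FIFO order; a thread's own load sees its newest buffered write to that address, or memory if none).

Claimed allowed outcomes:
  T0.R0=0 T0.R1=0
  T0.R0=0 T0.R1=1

missing: T0.R0=1 T0.R1=1

outcome vector order: (T0.R0,T0.R1)
under TSO → <0 0>, <0 1>, <1 1>
TSO∖claimed = {<1 1>}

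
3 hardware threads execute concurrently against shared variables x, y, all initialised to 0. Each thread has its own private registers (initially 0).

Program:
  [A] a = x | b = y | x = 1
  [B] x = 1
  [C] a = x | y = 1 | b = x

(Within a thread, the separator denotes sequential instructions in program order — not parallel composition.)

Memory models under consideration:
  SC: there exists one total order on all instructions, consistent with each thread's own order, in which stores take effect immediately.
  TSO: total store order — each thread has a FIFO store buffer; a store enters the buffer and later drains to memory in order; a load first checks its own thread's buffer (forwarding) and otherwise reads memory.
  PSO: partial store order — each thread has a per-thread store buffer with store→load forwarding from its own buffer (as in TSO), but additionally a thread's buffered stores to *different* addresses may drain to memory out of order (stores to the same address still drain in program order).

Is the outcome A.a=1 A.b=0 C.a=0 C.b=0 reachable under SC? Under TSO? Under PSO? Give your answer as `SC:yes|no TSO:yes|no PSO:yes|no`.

outcome vector order: (A.a,A.b,C.a,C.b)
under SC → (0,0,0,0); (0,0,0,1); (0,0,1,1); (0,1,0,0); (0,1,0,1); (0,1,1,1); (1,0,0,1); (1,0,1,1); (1,1,0,0); (1,1,0,1); (1,1,1,1)
under TSO → (0,0,0,0); (0,0,0,1); (0,0,1,1); (0,1,0,0); (0,1,0,1); (0,1,1,1); (1,0,0,0); (1,0,0,1); (1,0,1,1); (1,1,0,0); (1,1,0,1); (1,1,1,1)
under PSO → (0,0,0,0); (0,0,0,1); (0,0,1,1); (0,1,0,0); (0,1,0,1); (0,1,1,1); (1,0,0,0); (1,0,0,1); (1,0,1,1); (1,1,0,0); (1,1,0,1); (1,1,1,1)
target (1,0,0,0) ∈ {TSO,PSO}

SC:no TSO:yes PSO:yes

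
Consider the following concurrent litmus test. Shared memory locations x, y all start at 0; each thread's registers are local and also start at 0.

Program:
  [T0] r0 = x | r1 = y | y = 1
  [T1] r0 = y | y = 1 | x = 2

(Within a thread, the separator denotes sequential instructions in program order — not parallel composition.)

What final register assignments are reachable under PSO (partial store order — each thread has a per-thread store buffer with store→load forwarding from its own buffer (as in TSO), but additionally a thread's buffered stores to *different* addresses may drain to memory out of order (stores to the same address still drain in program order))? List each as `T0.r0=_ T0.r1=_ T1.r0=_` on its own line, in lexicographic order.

T0.r0=0 T0.r1=0 T1.r0=0
T0.r0=0 T0.r1=0 T1.r0=1
T0.r0=0 T0.r1=1 T1.r0=0
T0.r0=2 T0.r1=0 T1.r0=0
T0.r0=2 T0.r1=1 T1.r0=0

outcome vector order: (T0.r0,T0.r1,T1.r0)
|PSO outcomes| = 5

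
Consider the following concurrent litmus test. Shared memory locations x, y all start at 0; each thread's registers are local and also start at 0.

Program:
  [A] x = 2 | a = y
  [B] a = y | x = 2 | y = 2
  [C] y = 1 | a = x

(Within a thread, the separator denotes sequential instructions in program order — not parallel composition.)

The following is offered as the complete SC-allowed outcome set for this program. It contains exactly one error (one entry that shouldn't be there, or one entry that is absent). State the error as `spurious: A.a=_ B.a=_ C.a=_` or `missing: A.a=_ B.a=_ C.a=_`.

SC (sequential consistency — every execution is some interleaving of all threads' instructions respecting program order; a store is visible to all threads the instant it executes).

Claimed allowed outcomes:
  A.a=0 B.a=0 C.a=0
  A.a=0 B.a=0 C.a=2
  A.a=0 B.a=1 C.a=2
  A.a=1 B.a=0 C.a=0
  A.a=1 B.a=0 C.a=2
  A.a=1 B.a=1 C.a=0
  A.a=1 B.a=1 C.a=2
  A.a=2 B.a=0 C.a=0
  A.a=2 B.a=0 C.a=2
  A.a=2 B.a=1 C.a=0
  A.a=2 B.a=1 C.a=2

outcome vector order: (A.a,B.a,C.a)
SC: 10 outcomes — {002; 012; 100; 102; 110; 112; 200; 202; 210; 212}
claimed∖SC = {000}

spurious: A.a=0 B.a=0 C.a=0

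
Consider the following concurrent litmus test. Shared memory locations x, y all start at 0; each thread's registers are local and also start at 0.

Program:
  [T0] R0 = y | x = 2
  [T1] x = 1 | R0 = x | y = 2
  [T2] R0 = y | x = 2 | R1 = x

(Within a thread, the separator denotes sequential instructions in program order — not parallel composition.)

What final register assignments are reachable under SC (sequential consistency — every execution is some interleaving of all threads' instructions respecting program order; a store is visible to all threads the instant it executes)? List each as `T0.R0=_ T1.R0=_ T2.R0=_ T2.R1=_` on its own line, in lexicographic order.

T0.R0=0 T1.R0=1 T2.R0=0 T2.R1=1
T0.R0=0 T1.R0=1 T2.R0=0 T2.R1=2
T0.R0=0 T1.R0=1 T2.R0=2 T2.R1=2
T0.R0=0 T1.R0=2 T2.R0=0 T2.R1=1
T0.R0=0 T1.R0=2 T2.R0=0 T2.R1=2
T0.R0=0 T1.R0=2 T2.R0=2 T2.R1=2
T0.R0=2 T1.R0=1 T2.R0=0 T2.R1=1
T0.R0=2 T1.R0=1 T2.R0=0 T2.R1=2
T0.R0=2 T1.R0=1 T2.R0=2 T2.R1=2
T0.R0=2 T1.R0=2 T2.R0=0 T2.R1=2

outcome vector order: (T0.R0,T1.R0,T2.R0,T2.R1)
|SC outcomes| = 10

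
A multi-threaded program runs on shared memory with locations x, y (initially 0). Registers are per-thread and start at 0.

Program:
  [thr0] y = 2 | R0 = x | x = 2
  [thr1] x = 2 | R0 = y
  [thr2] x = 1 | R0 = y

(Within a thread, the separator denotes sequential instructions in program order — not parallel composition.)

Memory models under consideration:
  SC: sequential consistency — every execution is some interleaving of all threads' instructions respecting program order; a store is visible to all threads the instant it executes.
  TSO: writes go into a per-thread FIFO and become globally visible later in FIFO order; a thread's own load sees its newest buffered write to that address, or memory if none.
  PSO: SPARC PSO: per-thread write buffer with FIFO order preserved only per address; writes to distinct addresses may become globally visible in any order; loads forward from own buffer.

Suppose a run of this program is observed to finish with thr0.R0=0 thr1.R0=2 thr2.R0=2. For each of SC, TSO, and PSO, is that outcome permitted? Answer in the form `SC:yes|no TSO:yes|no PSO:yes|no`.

SC:yes TSO:yes PSO:yes

outcome vector order: (thr0.R0,thr1.R0,thr2.R0)
SC (9): (0,2,2), (1,0,0), (1,0,2), (1,2,0), (1,2,2), (2,0,0), (2,0,2), (2,2,0), (2,2,2)
TSO (12): (0,0,0), (0,0,2), (0,2,0), (0,2,2), (1,0,0), (1,0,2), (1,2,0), (1,2,2), (2,0,0), (2,0,2), (2,2,0), (2,2,2)
PSO (12): (0,0,0), (0,0,2), (0,2,0), (0,2,2), (1,0,0), (1,0,2), (1,2,0), (1,2,2), (2,0,0), (2,0,2), (2,2,0), (2,2,2)
target (0,2,2) ∈ {SC,TSO,PSO}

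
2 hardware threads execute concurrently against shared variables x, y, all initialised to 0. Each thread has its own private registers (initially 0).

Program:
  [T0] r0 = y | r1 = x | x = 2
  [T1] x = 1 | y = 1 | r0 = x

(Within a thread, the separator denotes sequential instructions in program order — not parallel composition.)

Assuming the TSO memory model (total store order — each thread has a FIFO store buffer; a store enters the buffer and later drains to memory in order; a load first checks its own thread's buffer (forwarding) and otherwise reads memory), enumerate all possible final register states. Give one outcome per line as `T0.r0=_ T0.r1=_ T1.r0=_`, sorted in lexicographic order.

T0.r0=0 T0.r1=0 T1.r0=1
T0.r0=0 T0.r1=0 T1.r0=2
T0.r0=0 T0.r1=1 T1.r0=1
T0.r0=0 T0.r1=1 T1.r0=2
T0.r0=1 T0.r1=1 T1.r0=1
T0.r0=1 T0.r1=1 T1.r0=2

outcome vector order: (T0.r0,T0.r1,T1.r0)
|TSO outcomes| = 6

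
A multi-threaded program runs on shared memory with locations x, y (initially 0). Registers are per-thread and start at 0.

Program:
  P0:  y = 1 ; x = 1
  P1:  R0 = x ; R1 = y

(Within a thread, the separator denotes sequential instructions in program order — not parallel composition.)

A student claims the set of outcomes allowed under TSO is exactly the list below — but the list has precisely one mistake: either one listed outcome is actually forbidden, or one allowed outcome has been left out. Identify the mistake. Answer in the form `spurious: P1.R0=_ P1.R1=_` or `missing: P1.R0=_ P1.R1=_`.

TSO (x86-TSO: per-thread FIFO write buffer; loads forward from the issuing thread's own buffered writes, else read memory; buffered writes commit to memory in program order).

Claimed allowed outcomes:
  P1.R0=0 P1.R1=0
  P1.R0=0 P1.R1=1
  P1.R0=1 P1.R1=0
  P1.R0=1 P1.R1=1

outcome vector order: (P1.R0,P1.R1)
under TSO → (0,0), (0,1), (1,1)
claimed∖TSO = {(1,0)}

spurious: P1.R0=1 P1.R1=0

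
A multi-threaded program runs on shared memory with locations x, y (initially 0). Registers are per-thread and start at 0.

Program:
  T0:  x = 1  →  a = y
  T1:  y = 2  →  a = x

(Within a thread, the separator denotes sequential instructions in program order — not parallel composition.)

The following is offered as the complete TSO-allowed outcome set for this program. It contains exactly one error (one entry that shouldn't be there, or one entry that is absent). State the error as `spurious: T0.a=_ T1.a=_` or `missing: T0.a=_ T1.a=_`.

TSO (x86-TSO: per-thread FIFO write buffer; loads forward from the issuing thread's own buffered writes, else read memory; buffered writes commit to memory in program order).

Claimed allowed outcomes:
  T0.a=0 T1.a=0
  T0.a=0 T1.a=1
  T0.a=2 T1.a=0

missing: T0.a=2 T1.a=1

outcome vector order: (T0.a,T1.a)
TSO: 4 outcomes — {0/0, 0/1, 2/0, 2/1}
TSO∖claimed = {2/1}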